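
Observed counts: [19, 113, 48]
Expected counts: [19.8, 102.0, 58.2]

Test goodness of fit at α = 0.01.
Chi-square goodness of fit test:
H₀: observed counts match expected distribution
H₁: observed counts differ from expected distribution
df = k - 1 = 2
χ² = Σ(O - E)²/E
   = (19 - 19.8)²/19.8 + (113 - 102.0)²/102.0 + (48 - 58.2)²/58.2
   = 0.032 + 1.186 + 1.788
   = 3.01
p-value = 0.2224

Since p-value > α = 0.01, we fail to reject H₀.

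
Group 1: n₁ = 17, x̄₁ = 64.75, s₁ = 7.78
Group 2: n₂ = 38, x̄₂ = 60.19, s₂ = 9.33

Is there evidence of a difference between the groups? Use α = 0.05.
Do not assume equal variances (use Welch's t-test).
Welch's two-sample t-test:
H₀: μ₁ = μ₂
H₁: μ₁ ≠ μ₂
s₁²/n₁ = 7.78²/17 = 3.5605,  s₂²/n₂ = 9.33²/38 = 2.2908
SE = √(s₁²/n₁ + s₂²/n₂) = √(3.5605 + 2.2908) = 2.4189
df (Welch-Satterthwaite) = (s₁²/n₁ + s₂²/n₂)² / [(s₁²/n₁)²/(n₁-1) + (s₂²/n₂)²/(n₂-1)] ≈ 36.65
t = (x̄₁ - x̄₂) / SE = (64.75 - 60.19) / 2.4189 = 4.56 / 2.4189 = 1.885
p-value = 0.0674

Since p-value > α = 0.05, we fail to reject H₀.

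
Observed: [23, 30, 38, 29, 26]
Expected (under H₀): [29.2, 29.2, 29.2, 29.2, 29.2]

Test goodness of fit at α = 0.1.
Chi-square goodness of fit test:
H₀: observed counts match expected distribution
H₁: observed counts differ from expected distribution
df = k - 1 = 4
χ² = Σ(O - E)²/E
   = (23 - 29.2)²/29.2 + (30 - 29.2)²/29.2 + (38 - 29.2)²/29.2 + (29 - 29.2)²/29.2 + (26 - 29.2)²/29.2
   = 1.316 + 0.022 + 2.652 + 0.001 + 0.351
   = 4.34
p-value = 0.3616

Since p-value > α = 0.1, we fail to reject H₀.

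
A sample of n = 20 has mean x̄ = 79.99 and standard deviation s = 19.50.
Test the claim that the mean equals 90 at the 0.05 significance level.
One-sample t-test:
H₀: μ = 90
H₁: μ ≠ 90
df = n - 1 = 19
t = (x̄ - μ₀) / (s/√n) = (79.99 - 90) / (19.50/√20) = -2.296
p-value = 0.0332

Since p-value < α = 0.05, we reject H₀.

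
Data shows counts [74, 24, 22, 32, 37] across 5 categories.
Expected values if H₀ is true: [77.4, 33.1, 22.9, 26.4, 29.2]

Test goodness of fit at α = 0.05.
Chi-square goodness of fit test:
H₀: observed counts match expected distribution
H₁: observed counts differ from expected distribution
df = k - 1 = 4
χ² = Σ(O - E)²/E
   = (74 - 77.4)²/77.4 + (24 - 33.1)²/33.1 + (22 - 22.9)²/22.9 + (32 - 26.4)²/26.4 + (37 - 29.2)²/29.2
   = 0.149 + 2.502 + 0.035 + 1.188 + 2.084
   = 5.96
p-value = 0.2023

Since p-value > α = 0.05, we fail to reject H₀.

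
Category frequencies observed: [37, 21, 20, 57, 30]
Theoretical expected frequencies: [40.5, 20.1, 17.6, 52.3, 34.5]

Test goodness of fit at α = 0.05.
Chi-square goodness of fit test:
H₀: observed counts match expected distribution
H₁: observed counts differ from expected distribution
df = k - 1 = 4
χ² = Σ(O - E)²/E
   = (37 - 40.5)²/40.5 + (21 - 20.1)²/20.1 + (20 - 17.6)²/17.6 + (57 - 52.3)²/52.3 + (30 - 34.5)²/34.5
   = 0.302 + 0.040 + 0.327 + 0.422 + 0.587
   = 1.68
p-value = 0.7945

Since p-value > α = 0.05, we fail to reject H₀.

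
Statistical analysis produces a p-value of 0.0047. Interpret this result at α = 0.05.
Since p = 0.0047 < α = 0.05, reject H₀.
There is sufficient evidence to reject the null hypothesis; the result is statistically significant at the 0.05 level.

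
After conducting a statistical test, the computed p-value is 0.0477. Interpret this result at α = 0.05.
Since p = 0.0477 < α = 0.05, reject H₀.
There is sufficient evidence to reject the null hypothesis; the result is statistically significant at the 0.05 level.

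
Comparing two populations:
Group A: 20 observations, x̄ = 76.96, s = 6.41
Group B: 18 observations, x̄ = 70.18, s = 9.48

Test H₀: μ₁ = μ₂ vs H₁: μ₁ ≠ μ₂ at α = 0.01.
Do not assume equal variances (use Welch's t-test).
Welch's two-sample t-test:
H₀: μ₁ = μ₂
H₁: μ₁ ≠ μ₂
s₁²/n₁ = 6.41²/20 = 2.0544,  s₂²/n₂ = 9.48²/18 = 4.9928
SE = √(s₁²/n₁ + s₂²/n₂) = √(2.0544 + 4.9928) = 2.6547
df (Welch-Satterthwaite) = (s₁²/n₁ + s₂²/n₂)² / [(s₁²/n₁)²/(n₁-1) + (s₂²/n₂)²/(n₂-1)] ≈ 29.41
t = (x̄₁ - x̄₂) / SE = (76.96 - 70.18) / 2.6547 = 6.78 / 2.6547 = 2.554
p-value = 0.0161

Since p-value > α = 0.01, we fail to reject H₀.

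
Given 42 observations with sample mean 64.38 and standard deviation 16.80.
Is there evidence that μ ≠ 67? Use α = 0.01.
One-sample t-test:
H₀: μ = 67
H₁: μ ≠ 67
df = n - 1 = 41
t = (x̄ - μ₀) / (s/√n) = (64.38 - 67) / (16.80/√42) = -1.011
p-value = 0.3181

Since p-value > α = 0.01, we fail to reject H₀.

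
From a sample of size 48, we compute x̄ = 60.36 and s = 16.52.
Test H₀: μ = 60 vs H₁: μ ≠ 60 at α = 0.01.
One-sample t-test:
H₀: μ = 60
H₁: μ ≠ 60
df = n - 1 = 47
t = (x̄ - μ₀) / (s/√n) = (60.36 - 60) / (16.52/√48) = 0.151
p-value = 0.8806

Since p-value > α = 0.01, we fail to reject H₀.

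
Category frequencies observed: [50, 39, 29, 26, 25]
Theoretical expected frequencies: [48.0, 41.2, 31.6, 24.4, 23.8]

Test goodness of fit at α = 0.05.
Chi-square goodness of fit test:
H₀: observed counts match expected distribution
H₁: observed counts differ from expected distribution
df = k - 1 = 4
χ² = Σ(O - E)²/E
   = (50 - 48.0)²/48.0 + (39 - 41.2)²/41.2 + (29 - 31.6)²/31.6 + (26 - 24.4)²/24.4 + (25 - 23.8)²/23.8
   = 0.083 + 0.117 + 0.214 + 0.105 + 0.061
   = 0.58
p-value = 0.9652

Since p-value > α = 0.05, we fail to reject H₀.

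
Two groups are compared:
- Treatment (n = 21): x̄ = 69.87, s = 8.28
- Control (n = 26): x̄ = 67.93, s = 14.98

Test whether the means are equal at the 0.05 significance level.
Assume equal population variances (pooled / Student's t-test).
Student's two-sample t-test (equal variances):
H₀: μ₁ = μ₂
H₁: μ₁ ≠ μ₂
df = n₁ + n₂ - 2 = 45
Pooled variance s_p² = [(n₁-1)s₁² + (n₂-1)s₂²] / (n₁ + n₂ - 2) = [(20)(8.28²) + (25)(14.98²)] / 45 = 155.1373
SE = √(s_p²(1/n₁ + 1/n₂)) = √(155.1373 × (1/21 + 1/26)) = 3.6544
t = (x̄₁ - x̄₂) / SE = (69.87 - 67.93) / 3.6544 = 1.94 / 3.6544 = 0.531
p-value = 0.5981

Since p-value > α = 0.05, we fail to reject H₀.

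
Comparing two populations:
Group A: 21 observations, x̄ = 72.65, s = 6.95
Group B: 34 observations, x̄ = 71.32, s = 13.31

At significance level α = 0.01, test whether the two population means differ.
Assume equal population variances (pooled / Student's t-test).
Student's two-sample t-test (equal variances):
H₀: μ₁ = μ₂
H₁: μ₁ ≠ μ₂
df = n₁ + n₂ - 2 = 53
Pooled variance s_p² = [(n₁-1)s₁² + (n₂-1)s₂²] / (n₁ + n₂ - 2) = [(20)(6.95²) + (33)(13.31²)] / 53 = 128.5321
SE = √(s_p²(1/n₁ + 1/n₂)) = √(128.5321 × (1/21 + 1/34)) = 3.1466
t = (x̄₁ - x̄₂) / SE = (72.65 - 71.32) / 3.1466 = 1.33 / 3.1466 = 0.423
p-value = 0.6742

Since p-value > α = 0.01, we fail to reject H₀.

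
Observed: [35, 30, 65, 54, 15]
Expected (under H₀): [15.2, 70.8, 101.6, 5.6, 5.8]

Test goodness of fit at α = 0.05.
Chi-square goodness of fit test:
H₀: observed counts match expected distribution
H₁: observed counts differ from expected distribution
df = k - 1 = 4
χ² = Σ(O - E)²/E
   = (35 - 15.2)²/15.2 + (30 - 70.8)²/70.8 + (65 - 101.6)²/101.6 + (54 - 5.6)²/5.6 + (15 - 5.8)²/5.8
   = 25.792 + 23.512 + 13.185 + 418.314 + 14.593
   = 495.40
p-value < 0.0001

Since p-value < α = 0.05, we reject H₀.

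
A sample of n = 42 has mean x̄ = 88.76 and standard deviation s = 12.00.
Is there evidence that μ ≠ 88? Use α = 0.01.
One-sample t-test:
H₀: μ = 88
H₁: μ ≠ 88
df = n - 1 = 41
t = (x̄ - μ₀) / (s/√n) = (88.76 - 88) / (12.00/√42) = 0.410
p-value = 0.6836

Since p-value > α = 0.01, we fail to reject H₀.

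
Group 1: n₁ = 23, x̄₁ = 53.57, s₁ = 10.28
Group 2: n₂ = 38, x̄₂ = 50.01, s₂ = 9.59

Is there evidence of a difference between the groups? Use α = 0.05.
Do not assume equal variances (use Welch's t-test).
Welch's two-sample t-test:
H₀: μ₁ = μ₂
H₁: μ₁ ≠ μ₂
s₁²/n₁ = 10.28²/23 = 4.5947,  s₂²/n₂ = 9.59²/38 = 2.4202
SE = √(s₁²/n₁ + s₂²/n₂) = √(4.5947 + 2.4202) = 2.6486
df (Welch-Satterthwaite) = (s₁²/n₁ + s₂²/n₂)² / [(s₁²/n₁)²/(n₁-1) + (s₂²/n₂)²/(n₂-1)] ≈ 44.02
t = (x̄₁ - x̄₂) / SE = (53.57 - 50.01) / 2.6486 = 3.56 / 2.6486 = 1.344
p-value = 0.1858

Since p-value > α = 0.05, we fail to reject H₀.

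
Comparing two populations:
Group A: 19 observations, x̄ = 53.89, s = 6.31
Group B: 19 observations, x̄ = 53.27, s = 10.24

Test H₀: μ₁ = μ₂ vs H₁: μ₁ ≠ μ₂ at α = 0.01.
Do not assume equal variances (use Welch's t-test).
Welch's two-sample t-test:
H₀: μ₁ = μ₂
H₁: μ₁ ≠ μ₂
s₁²/n₁ = 6.31²/19 = 2.0956,  s₂²/n₂ = 10.24²/19 = 5.5188
SE = √(s₁²/n₁ + s₂²/n₂) = √(2.0956 + 5.5188) = 2.7594
df (Welch-Satterthwaite) = (s₁²/n₁ + s₂²/n₂)² / [(s₁²/n₁)²/(n₁-1) + (s₂²/n₂)²/(n₂-1)] ≈ 29.95
t = (x̄₁ - x̄₂) / SE = (53.89 - 53.27) / 2.7594 = 0.62 / 2.7594 = 0.225
p-value = 0.8238

Since p-value > α = 0.01, we fail to reject H₀.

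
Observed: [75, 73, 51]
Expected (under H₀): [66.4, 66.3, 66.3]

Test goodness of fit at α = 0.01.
Chi-square goodness of fit test:
H₀: observed counts match expected distribution
H₁: observed counts differ from expected distribution
df = k - 1 = 2
χ² = Σ(O - E)²/E
   = (75 - 66.4)²/66.4 + (73 - 66.3)²/66.3 + (51 - 66.3)²/66.3
   = 1.114 + 0.677 + 3.531
   = 5.32
p-value = 0.0699

Since p-value > α = 0.01, we fail to reject H₀.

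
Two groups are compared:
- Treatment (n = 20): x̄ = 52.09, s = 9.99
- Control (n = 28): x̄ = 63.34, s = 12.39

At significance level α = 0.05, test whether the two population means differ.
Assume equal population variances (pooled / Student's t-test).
Student's two-sample t-test (equal variances):
H₀: μ₁ = μ₂
H₁: μ₁ ≠ μ₂
df = n₁ + n₂ - 2 = 46
Pooled variance s_p² = [(n₁-1)s₁² + (n₂-1)s₂²] / (n₁ + n₂ - 2) = [(19)(9.99²) + (27)(12.39²)] / 46 = 131.3267
SE = √(s_p²(1/n₁ + 1/n₂)) = √(131.3267 × (1/20 + 1/28)) = 3.3551
t = (x̄₁ - x̄₂) / SE = (52.09 - 63.34) / 3.3551 = -11.25 / 3.3551 = -3.353
p-value = 0.0016

Since p-value < α = 0.05, we reject H₀.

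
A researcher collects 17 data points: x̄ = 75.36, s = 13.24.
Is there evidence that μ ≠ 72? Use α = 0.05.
One-sample t-test:
H₀: μ = 72
H₁: μ ≠ 72
df = n - 1 = 16
t = (x̄ - μ₀) / (s/√n) = (75.36 - 72) / (13.24/√17) = 1.046
p-value = 0.3110

Since p-value > α = 0.05, we fail to reject H₀.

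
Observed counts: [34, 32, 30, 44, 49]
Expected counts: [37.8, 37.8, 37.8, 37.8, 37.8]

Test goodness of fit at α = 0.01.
Chi-square goodness of fit test:
H₀: observed counts match expected distribution
H₁: observed counts differ from expected distribution
df = k - 1 = 4
χ² = Σ(O - E)²/E
   = (34 - 37.8)²/37.8 + (32 - 37.8)²/37.8 + (30 - 37.8)²/37.8 + (44 - 37.8)²/37.8 + (49 - 37.8)²/37.8
   = 0.382 + 0.890 + 1.610 + 1.017 + 3.319
   = 7.22
p-value = 0.1249

Since p-value > α = 0.01, we fail to reject H₀.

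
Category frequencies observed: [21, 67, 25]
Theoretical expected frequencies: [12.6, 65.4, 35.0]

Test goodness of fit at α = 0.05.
Chi-square goodness of fit test:
H₀: observed counts match expected distribution
H₁: observed counts differ from expected distribution
df = k - 1 = 2
χ² = Σ(O - E)²/E
   = (21 - 12.6)²/12.6 + (67 - 65.4)²/65.4 + (25 - 35.0)²/35.0
   = 5.600 + 0.039 + 2.857
   = 8.50
p-value = 0.0143

Since p-value < α = 0.05, we reject H₀.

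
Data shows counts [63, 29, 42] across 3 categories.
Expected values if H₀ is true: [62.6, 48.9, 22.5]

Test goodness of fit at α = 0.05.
Chi-square goodness of fit test:
H₀: observed counts match expected distribution
H₁: observed counts differ from expected distribution
df = k - 1 = 2
χ² = Σ(O - E)²/E
   = (63 - 62.6)²/62.6 + (29 - 48.9)²/48.9 + (42 - 22.5)²/22.5
   = 0.003 + 8.098 + 16.900
   = 25.00
p-value < 0.0001

Since p-value < α = 0.05, we reject H₀.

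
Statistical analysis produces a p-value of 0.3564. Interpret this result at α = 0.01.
Since p = 0.3564 > α = 0.01, fail to reject H₀.
There is insufficient evidence to reject the null hypothesis; the result is not statistically significant at the 0.01 level.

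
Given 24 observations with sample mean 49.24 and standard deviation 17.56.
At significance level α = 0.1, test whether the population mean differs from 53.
One-sample t-test:
H₀: μ = 53
H₁: μ ≠ 53
df = n - 1 = 23
t = (x̄ - μ₀) / (s/√n) = (49.24 - 53) / (17.56/√24) = -1.049
p-value = 0.3051

Since p-value > α = 0.1, we fail to reject H₀.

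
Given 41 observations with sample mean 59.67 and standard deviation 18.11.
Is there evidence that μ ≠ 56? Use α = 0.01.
One-sample t-test:
H₀: μ = 56
H₁: μ ≠ 56
df = n - 1 = 40
t = (x̄ - μ₀) / (s/√n) = (59.67 - 56) / (18.11/√41) = 1.298
p-value = 0.2019

Since p-value > α = 0.01, we fail to reject H₀.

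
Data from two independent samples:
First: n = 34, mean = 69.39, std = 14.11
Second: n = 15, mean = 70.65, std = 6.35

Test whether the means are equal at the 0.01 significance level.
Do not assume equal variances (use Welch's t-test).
Welch's two-sample t-test:
H₀: μ₁ = μ₂
H₁: μ₁ ≠ μ₂
s₁²/n₁ = 14.11²/34 = 5.8556,  s₂²/n₂ = 6.35²/15 = 2.6882
SE = √(s₁²/n₁ + s₂²/n₂) = √(5.8556 + 2.6882) = 2.9230
df (Welch-Satterthwaite) = (s₁²/n₁ + s₂²/n₂)² / [(s₁²/n₁)²/(n₁-1) + (s₂²/n₂)²/(n₂-1)] ≈ 46.94
t = (x̄₁ - x̄₂) / SE = (69.39 - 70.65) / 2.9230 = -1.26 / 2.9230 = -0.431
p-value = 0.6684

Since p-value > α = 0.01, we fail to reject H₀.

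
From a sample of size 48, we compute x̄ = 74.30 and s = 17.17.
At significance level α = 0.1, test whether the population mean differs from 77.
One-sample t-test:
H₀: μ = 77
H₁: μ ≠ 77
df = n - 1 = 47
t = (x̄ - μ₀) / (s/√n) = (74.30 - 77) / (17.17/√48) = -1.089
p-value = 0.2815

Since p-value > α = 0.1, we fail to reject H₀.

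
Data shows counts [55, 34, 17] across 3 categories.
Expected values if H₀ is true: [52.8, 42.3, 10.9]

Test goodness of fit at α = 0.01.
Chi-square goodness of fit test:
H₀: observed counts match expected distribution
H₁: observed counts differ from expected distribution
df = k - 1 = 2
χ² = Σ(O - E)²/E
   = (55 - 52.8)²/52.8 + (34 - 42.3)²/42.3 + (17 - 10.9)²/10.9
   = 0.092 + 1.629 + 3.414
   = 5.13
p-value = 0.0768

Since p-value > α = 0.01, we fail to reject H₀.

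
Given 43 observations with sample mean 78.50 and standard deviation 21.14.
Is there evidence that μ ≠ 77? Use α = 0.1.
One-sample t-test:
H₀: μ = 77
H₁: μ ≠ 77
df = n - 1 = 42
t = (x̄ - μ₀) / (s/√n) = (78.50 - 77) / (21.14/√43) = 0.465
p-value = 0.6441

Since p-value > α = 0.1, we fail to reject H₀.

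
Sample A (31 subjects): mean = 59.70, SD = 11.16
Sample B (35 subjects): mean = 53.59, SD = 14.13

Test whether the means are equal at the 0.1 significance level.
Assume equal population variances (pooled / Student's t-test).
Student's two-sample t-test (equal variances):
H₀: μ₁ = μ₂
H₁: μ₁ ≠ μ₂
df = n₁ + n₂ - 2 = 64
Pooled variance s_p² = [(n₁-1)s₁² + (n₂-1)s₂²] / (n₁ + n₂ - 2) = [(30)(11.16²) + (34)(14.13²)] / 64 = 164.4485
SE = √(s_p²(1/n₁ + 1/n₂)) = √(164.4485 × (1/31 + 1/35)) = 3.1628
t = (x̄₁ - x̄₂) / SE = (59.70 - 53.59) / 3.1628 = 6.11 / 3.1628 = 1.932
p-value = 0.0578

Since p-value < α = 0.1, we reject H₀.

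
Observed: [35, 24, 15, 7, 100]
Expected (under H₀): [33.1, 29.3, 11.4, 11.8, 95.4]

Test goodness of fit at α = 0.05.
Chi-square goodness of fit test:
H₀: observed counts match expected distribution
H₁: observed counts differ from expected distribution
df = k - 1 = 4
χ² = Σ(O - E)²/E
   = (35 - 33.1)²/33.1 + (24 - 29.3)²/29.3 + (15 - 11.4)²/11.4 + (7 - 11.8)²/11.8 + (100 - 95.4)²/95.4
   = 0.109 + 0.959 + 1.137 + 1.953 + 0.222
   = 4.38
p-value = 0.3571

Since p-value > α = 0.05, we fail to reject H₀.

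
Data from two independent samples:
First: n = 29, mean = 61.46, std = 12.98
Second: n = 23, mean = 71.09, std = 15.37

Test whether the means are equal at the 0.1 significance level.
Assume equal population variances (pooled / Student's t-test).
Student's two-sample t-test (equal variances):
H₀: μ₁ = μ₂
H₁: μ₁ ≠ μ₂
df = n₁ + n₂ - 2 = 50
Pooled variance s_p² = [(n₁-1)s₁² + (n₂-1)s₂²] / (n₁ + n₂ - 2) = [(28)(12.98²) + (22)(15.37²)] / 50 = 198.2933
SE = √(s_p²(1/n₁ + 1/n₂)) = √(198.2933 × (1/29 + 1/23)) = 3.9318
t = (x̄₁ - x̄₂) / SE = (61.46 - 71.09) / 3.9318 = -9.63 / 3.9318 = -2.449
p-value = 0.0179

Since p-value < α = 0.1, we reject H₀.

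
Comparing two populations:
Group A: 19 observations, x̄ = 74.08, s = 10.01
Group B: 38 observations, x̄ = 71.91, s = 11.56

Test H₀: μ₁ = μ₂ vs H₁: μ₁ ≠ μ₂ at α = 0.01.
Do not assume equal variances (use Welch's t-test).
Welch's two-sample t-test:
H₀: μ₁ = μ₂
H₁: μ₁ ≠ μ₂
s₁²/n₁ = 10.01²/19 = 5.2737,  s₂²/n₂ = 11.56²/38 = 3.5167
SE = √(s₁²/n₁ + s₂²/n₂) = √(5.2737 + 3.5167) = 2.9649
df (Welch-Satterthwaite) = (s₁²/n₁ + s₂²/n₂)² / [(s₁²/n₁)²/(n₁-1) + (s₂²/n₂)²/(n₂-1)] ≈ 41.12
t = (x̄₁ - x̄₂) / SE = (74.08 - 71.91) / 2.9649 = 2.17 / 2.9649 = 0.732
p-value = 0.4684

Since p-value > α = 0.01, we fail to reject H₀.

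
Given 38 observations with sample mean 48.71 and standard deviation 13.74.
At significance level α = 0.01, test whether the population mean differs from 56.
One-sample t-test:
H₀: μ = 56
H₁: μ ≠ 56
df = n - 1 = 37
t = (x̄ - μ₀) / (s/√n) = (48.71 - 56) / (13.74/√38) = -3.271
p-value = 0.0023

Since p-value < α = 0.01, we reject H₀.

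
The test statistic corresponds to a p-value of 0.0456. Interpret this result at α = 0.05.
Since p = 0.0456 < α = 0.05, reject H₀.
There is sufficient evidence to reject the null hypothesis; the result is statistically significant at the 0.05 level.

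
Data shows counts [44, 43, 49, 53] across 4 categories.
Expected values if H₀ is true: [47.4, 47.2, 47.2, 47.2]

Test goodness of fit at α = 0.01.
Chi-square goodness of fit test:
H₀: observed counts match expected distribution
H₁: observed counts differ from expected distribution
df = k - 1 = 3
χ² = Σ(O - E)²/E
   = (44 - 47.4)²/47.4 + (43 - 47.2)²/47.2 + (49 - 47.2)²/47.2 + (53 - 47.2)²/47.2
   = 0.244 + 0.374 + 0.069 + 0.713
   = 1.40
p-value = 0.7058

Since p-value > α = 0.01, we fail to reject H₀.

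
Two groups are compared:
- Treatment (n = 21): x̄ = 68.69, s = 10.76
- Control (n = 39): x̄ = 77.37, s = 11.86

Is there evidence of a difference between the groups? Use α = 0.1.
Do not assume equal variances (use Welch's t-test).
Welch's two-sample t-test:
H₀: μ₁ = μ₂
H₁: μ₁ ≠ μ₂
s₁²/n₁ = 10.76²/21 = 5.5132,  s₂²/n₂ = 11.86²/39 = 3.6067
SE = √(s₁²/n₁ + s₂²/n₂) = √(5.5132 + 3.6067) = 3.0199
df (Welch-Satterthwaite) = (s₁²/n₁ + s₂²/n₂)² / [(s₁²/n₁)²/(n₁-1) + (s₂²/n₂)²/(n₂-1)] ≈ 44.67
t = (x̄₁ - x̄₂) / SE = (68.69 - 77.37) / 3.0199 = -8.68 / 3.0199 = -2.874
p-value = 0.0062

Since p-value < α = 0.1, we reject H₀.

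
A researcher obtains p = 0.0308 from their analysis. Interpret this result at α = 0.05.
Since p = 0.0308 < α = 0.05, reject H₀.
There is sufficient evidence to reject the null hypothesis; the result is statistically significant at the 0.05 level.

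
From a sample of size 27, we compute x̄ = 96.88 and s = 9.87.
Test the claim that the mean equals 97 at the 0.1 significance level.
One-sample t-test:
H₀: μ = 97
H₁: μ ≠ 97
df = n - 1 = 26
t = (x̄ - μ₀) / (s/√n) = (96.88 - 97) / (9.87/√27) = -0.063
p-value = 0.9501

Since p-value > α = 0.1, we fail to reject H₀.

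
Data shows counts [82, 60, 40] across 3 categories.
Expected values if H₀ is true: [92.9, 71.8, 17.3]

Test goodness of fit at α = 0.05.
Chi-square goodness of fit test:
H₀: observed counts match expected distribution
H₁: observed counts differ from expected distribution
df = k - 1 = 2
χ² = Σ(O - E)²/E
   = (82 - 92.9)²/92.9 + (60 - 71.8)²/71.8 + (40 - 17.3)²/17.3
   = 1.279 + 1.939 + 29.786
   = 33.00
p-value < 0.0001

Since p-value < α = 0.05, we reject H₀.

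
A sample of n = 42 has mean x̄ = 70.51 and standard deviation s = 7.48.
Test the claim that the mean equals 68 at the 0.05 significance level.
One-sample t-test:
H₀: μ = 68
H₁: μ ≠ 68
df = n - 1 = 41
t = (x̄ - μ₀) / (s/√n) = (70.51 - 68) / (7.48/√42) = 2.175
p-value = 0.0355

Since p-value < α = 0.05, we reject H₀.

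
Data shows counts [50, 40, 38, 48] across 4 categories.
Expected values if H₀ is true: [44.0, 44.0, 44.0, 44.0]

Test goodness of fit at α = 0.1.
Chi-square goodness of fit test:
H₀: observed counts match expected distribution
H₁: observed counts differ from expected distribution
df = k - 1 = 3
χ² = Σ(O - E)²/E
   = (50 - 44.0)²/44.0 + (40 - 44.0)²/44.0 + (38 - 44.0)²/44.0 + (48 - 44.0)²/44.0
   = 0.818 + 0.364 + 0.818 + 0.364
   = 2.36
p-value = 0.5004

Since p-value > α = 0.1, we fail to reject H₀.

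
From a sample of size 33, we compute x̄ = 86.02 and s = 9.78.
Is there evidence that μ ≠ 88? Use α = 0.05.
One-sample t-test:
H₀: μ = 88
H₁: μ ≠ 88
df = n - 1 = 32
t = (x̄ - μ₀) / (s/√n) = (86.02 - 88) / (9.78/√33) = -1.163
p-value = 0.2534

Since p-value > α = 0.05, we fail to reject H₀.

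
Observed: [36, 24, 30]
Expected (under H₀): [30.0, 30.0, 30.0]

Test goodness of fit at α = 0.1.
Chi-square goodness of fit test:
H₀: observed counts match expected distribution
H₁: observed counts differ from expected distribution
df = k - 1 = 2
χ² = Σ(O - E)²/E
   = (36 - 30.0)²/30.0 + (24 - 30.0)²/30.0 + (30 - 30.0)²/30.0
   = 1.200 + 1.200 + 0.000
   = 2.40
p-value = 0.3012

Since p-value > α = 0.1, we fail to reject H₀.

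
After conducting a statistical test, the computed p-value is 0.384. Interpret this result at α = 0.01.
Since p = 0.384 > α = 0.01, fail to reject H₀.
There is insufficient evidence to reject the null hypothesis; the result is not statistically significant at the 0.01 level.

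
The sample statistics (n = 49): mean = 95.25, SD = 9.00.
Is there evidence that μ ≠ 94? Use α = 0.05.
One-sample t-test:
H₀: μ = 94
H₁: μ ≠ 94
df = n - 1 = 48
t = (x̄ - μ₀) / (s/√n) = (95.25 - 94) / (9.00/√49) = 0.972
p-value = 0.3358

Since p-value > α = 0.05, we fail to reject H₀.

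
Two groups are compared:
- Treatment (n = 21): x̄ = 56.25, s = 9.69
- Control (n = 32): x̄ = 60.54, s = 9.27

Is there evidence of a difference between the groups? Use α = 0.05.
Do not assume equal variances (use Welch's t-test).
Welch's two-sample t-test:
H₀: μ₁ = μ₂
H₁: μ₁ ≠ μ₂
s₁²/n₁ = 9.69²/21 = 4.4712,  s₂²/n₂ = 9.27²/32 = 2.6854
SE = √(s₁²/n₁ + s₂²/n₂) = √(4.4712 + 2.6854) = 2.6752
df (Welch-Satterthwaite) = (s₁²/n₁ + s₂²/n₂)² / [(s₁²/n₁)²/(n₁-1) + (s₂²/n₂)²/(n₂-1)] ≈ 41.57
t = (x̄₁ - x̄₂) / SE = (56.25 - 60.54) / 2.6752 = -4.29 / 2.6752 = -1.604
p-value = 0.1164

Since p-value > α = 0.05, we fail to reject H₀.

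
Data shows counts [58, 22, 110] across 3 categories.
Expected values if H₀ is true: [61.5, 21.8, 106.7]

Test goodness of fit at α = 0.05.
Chi-square goodness of fit test:
H₀: observed counts match expected distribution
H₁: observed counts differ from expected distribution
df = k - 1 = 2
χ² = Σ(O - E)²/E
   = (58 - 61.5)²/61.5 + (22 - 21.8)²/21.8 + (110 - 106.7)²/106.7
   = 0.199 + 0.002 + 0.102
   = 0.30
p-value = 0.8594

Since p-value > α = 0.05, we fail to reject H₀.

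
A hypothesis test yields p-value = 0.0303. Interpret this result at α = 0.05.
Since p = 0.0303 < α = 0.05, reject H₀.
There is sufficient evidence to reject the null hypothesis; the result is statistically significant at the 0.05 level.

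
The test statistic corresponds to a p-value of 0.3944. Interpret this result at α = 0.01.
Since p = 0.3944 > α = 0.01, fail to reject H₀.
There is insufficient evidence to reject the null hypothesis; the result is not statistically significant at the 0.01 level.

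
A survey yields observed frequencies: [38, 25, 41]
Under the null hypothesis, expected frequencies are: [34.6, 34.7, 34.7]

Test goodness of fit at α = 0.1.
Chi-square goodness of fit test:
H₀: observed counts match expected distribution
H₁: observed counts differ from expected distribution
df = k - 1 = 2
χ² = Σ(O - E)²/E
   = (38 - 34.6)²/34.6 + (25 - 34.7)²/34.7 + (41 - 34.7)²/34.7
   = 0.334 + 2.712 + 1.144
   = 4.19
p-value = 0.1231

Since p-value > α = 0.1, we fail to reject H₀.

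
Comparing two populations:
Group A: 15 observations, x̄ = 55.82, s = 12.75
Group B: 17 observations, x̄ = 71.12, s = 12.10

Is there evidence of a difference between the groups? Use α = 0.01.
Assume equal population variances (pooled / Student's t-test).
Student's two-sample t-test (equal variances):
H₀: μ₁ = μ₂
H₁: μ₁ ≠ μ₂
df = n₁ + n₂ - 2 = 30
Pooled variance s_p² = [(n₁-1)s₁² + (n₂-1)s₂²] / (n₁ + n₂ - 2) = [(14)(12.75²) + (16)(12.10²)] / 30 = 153.9478
SE = √(s_p²(1/n₁ + 1/n₂)) = √(153.9478 × (1/15 + 1/17)) = 4.3953
t = (x̄₁ - x̄₂) / SE = (55.82 - 71.12) / 4.3953 = -15.30 / 4.3953 = -3.481
p-value = 0.0016

Since p-value < α = 0.01, we reject H₀.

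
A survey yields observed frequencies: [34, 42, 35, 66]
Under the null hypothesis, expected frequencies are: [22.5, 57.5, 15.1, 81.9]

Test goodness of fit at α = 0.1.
Chi-square goodness of fit test:
H₀: observed counts match expected distribution
H₁: observed counts differ from expected distribution
df = k - 1 = 3
χ² = Σ(O - E)²/E
   = (34 - 22.5)²/22.5 + (42 - 57.5)²/57.5 + (35 - 15.1)²/15.1 + (66 - 81.9)²/81.9
   = 5.878 + 4.178 + 26.226 + 3.087
   = 39.37
p-value < 0.0001

Since p-value < α = 0.1, we reject H₀.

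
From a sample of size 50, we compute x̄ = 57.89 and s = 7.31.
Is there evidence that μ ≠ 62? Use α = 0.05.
One-sample t-test:
H₀: μ = 62
H₁: μ ≠ 62
df = n - 1 = 49
t = (x̄ - μ₀) / (s/√n) = (57.89 - 62) / (7.31/√50) = -3.976
p-value = 0.0002

Since p-value < α = 0.05, we reject H₀.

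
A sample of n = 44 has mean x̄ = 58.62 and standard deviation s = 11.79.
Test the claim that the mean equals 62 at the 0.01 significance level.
One-sample t-test:
H₀: μ = 62
H₁: μ ≠ 62
df = n - 1 = 43
t = (x̄ - μ₀) / (s/√n) = (58.62 - 62) / (11.79/√44) = -1.902
p-value = 0.0639

Since p-value > α = 0.01, we fail to reject H₀.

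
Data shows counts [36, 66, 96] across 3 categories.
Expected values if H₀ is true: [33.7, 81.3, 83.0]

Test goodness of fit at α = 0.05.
Chi-square goodness of fit test:
H₀: observed counts match expected distribution
H₁: observed counts differ from expected distribution
df = k - 1 = 2
χ² = Σ(O - E)²/E
   = (36 - 33.7)²/33.7 + (66 - 81.3)²/81.3 + (96 - 83.0)²/83.0
   = 0.157 + 2.879 + 2.036
   = 5.07
p-value = 0.0792

Since p-value > α = 0.05, we fail to reject H₀.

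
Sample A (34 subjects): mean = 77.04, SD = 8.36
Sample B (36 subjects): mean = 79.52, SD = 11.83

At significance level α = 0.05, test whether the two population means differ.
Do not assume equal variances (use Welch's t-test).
Welch's two-sample t-test:
H₀: μ₁ = μ₂
H₁: μ₁ ≠ μ₂
s₁²/n₁ = 8.36²/34 = 2.0556,  s₂²/n₂ = 11.83²/36 = 3.8875
SE = √(s₁²/n₁ + s₂²/n₂) = √(2.0556 + 3.8875) = 2.4378
df (Welch-Satterthwaite) = (s₁²/n₁ + s₂²/n₂)² / [(s₁²/n₁)²/(n₁-1) + (s₂²/n₂)²/(n₂-1)] ≈ 63.09
t = (x̄₁ - x̄₂) / SE = (77.04 - 79.52) / 2.4378 = -2.48 / 2.4378 = -1.017
p-value = 0.3129

Since p-value > α = 0.05, we fail to reject H₀.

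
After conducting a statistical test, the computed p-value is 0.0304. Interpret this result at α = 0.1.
Since p = 0.0304 < α = 0.1, reject H₀.
There is sufficient evidence to reject the null hypothesis; the result is statistically significant at the 0.1 level.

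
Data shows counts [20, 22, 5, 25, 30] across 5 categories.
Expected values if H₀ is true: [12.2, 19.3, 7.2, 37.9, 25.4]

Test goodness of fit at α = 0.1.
Chi-square goodness of fit test:
H₀: observed counts match expected distribution
H₁: observed counts differ from expected distribution
df = k - 1 = 4
χ² = Σ(O - E)²/E
   = (20 - 12.2)²/12.2 + (22 - 19.3)²/19.3 + (5 - 7.2)²/7.2 + (25 - 37.9)²/37.9 + (30 - 25.4)²/25.4
   = 4.987 + 0.378 + 0.672 + 4.391 + 0.833
   = 11.26
p-value = 0.0238

Since p-value < α = 0.1, we reject H₀.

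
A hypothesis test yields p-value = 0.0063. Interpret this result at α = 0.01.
Since p = 0.0063 < α = 0.01, reject H₀.
There is sufficient evidence to reject the null hypothesis; the result is statistically significant at the 0.01 level.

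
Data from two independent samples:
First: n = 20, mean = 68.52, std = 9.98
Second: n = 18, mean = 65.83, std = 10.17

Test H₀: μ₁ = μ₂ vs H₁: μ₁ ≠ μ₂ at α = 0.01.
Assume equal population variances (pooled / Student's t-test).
Student's two-sample t-test (equal variances):
H₀: μ₁ = μ₂
H₁: μ₁ ≠ μ₂
df = n₁ + n₂ - 2 = 36
Pooled variance s_p² = [(n₁-1)s₁² + (n₂-1)s₂²] / (n₁ + n₂ - 2) = [(19)(9.98²) + (17)(10.17²)] / 36 = 101.4083
SE = √(s_p²(1/n₁ + 1/n₂)) = √(101.4083 × (1/20 + 1/18)) = 3.2717
t = (x̄₁ - x̄₂) / SE = (68.52 - 65.83) / 3.2717 = 2.69 / 3.2717 = 0.822
p-value = 0.4164

Since p-value > α = 0.01, we fail to reject H₀.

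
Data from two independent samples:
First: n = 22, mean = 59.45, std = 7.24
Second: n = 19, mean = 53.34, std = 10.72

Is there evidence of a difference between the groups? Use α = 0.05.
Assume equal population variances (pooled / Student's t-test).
Student's two-sample t-test (equal variances):
H₀: μ₁ = μ₂
H₁: μ₁ ≠ μ₂
df = n₁ + n₂ - 2 = 39
Pooled variance s_p² = [(n₁-1)s₁² + (n₂-1)s₂²] / (n₁ + n₂ - 2) = [(21)(7.24²) + (18)(10.72²)] / 39 = 81.2641
SE = √(s_p²(1/n₁ + 1/n₂)) = √(81.2641 × (1/22 + 1/19)) = 2.8233
t = (x̄₁ - x̄₂) / SE = (59.45 - 53.34) / 2.8233 = 6.11 / 2.8233 = 2.164
p-value = 0.0366

Since p-value < α = 0.05, we reject H₀.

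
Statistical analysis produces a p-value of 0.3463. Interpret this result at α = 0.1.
Since p = 0.3463 > α = 0.1, fail to reject H₀.
There is insufficient evidence to reject the null hypothesis; the result is not statistically significant at the 0.1 level.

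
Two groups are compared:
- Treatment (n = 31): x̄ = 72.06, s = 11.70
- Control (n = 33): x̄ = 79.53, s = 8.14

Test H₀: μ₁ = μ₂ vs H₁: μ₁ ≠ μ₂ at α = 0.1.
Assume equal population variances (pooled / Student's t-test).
Student's two-sample t-test (equal variances):
H₀: μ₁ = μ₂
H₁: μ₁ ≠ μ₂
df = n₁ + n₂ - 2 = 62
Pooled variance s_p² = [(n₁-1)s₁² + (n₂-1)s₂²] / (n₁ + n₂ - 2) = [(30)(11.70²) + (32)(8.14²)] / 62 = 100.4356
SE = √(s_p²(1/n₁ + 1/n₂)) = √(100.4356 × (1/31 + 1/33)) = 2.5067
t = (x̄₁ - x̄₂) / SE = (72.06 - 79.53) / 2.5067 = -7.47 / 2.5067 = -2.980
p-value = 0.0041

Since p-value < α = 0.1, we reject H₀.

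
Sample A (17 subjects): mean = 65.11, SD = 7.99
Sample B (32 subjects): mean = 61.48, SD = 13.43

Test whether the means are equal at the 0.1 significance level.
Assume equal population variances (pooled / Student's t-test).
Student's two-sample t-test (equal variances):
H₀: μ₁ = μ₂
H₁: μ₁ ≠ μ₂
df = n₁ + n₂ - 2 = 47
Pooled variance s_p² = [(n₁-1)s₁² + (n₂-1)s₂²] / (n₁ + n₂ - 2) = [(16)(7.99²) + (31)(13.43²)] / 47 = 140.6969
SE = √(s_p²(1/n₁ + 1/n₂)) = √(140.6969 × (1/17 + 1/32)) = 3.5599
t = (x̄₁ - x̄₂) / SE = (65.11 - 61.48) / 3.5599 = 3.63 / 3.5599 = 1.020
p-value = 0.3131

Since p-value > α = 0.1, we fail to reject H₀.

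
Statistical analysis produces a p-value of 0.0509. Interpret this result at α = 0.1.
Since p = 0.0509 < α = 0.1, reject H₀.
There is sufficient evidence to reject the null hypothesis; the result is statistically significant at the 0.1 level.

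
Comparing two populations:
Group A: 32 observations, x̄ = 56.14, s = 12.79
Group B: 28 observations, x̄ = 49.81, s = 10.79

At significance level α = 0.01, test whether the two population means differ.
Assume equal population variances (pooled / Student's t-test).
Student's two-sample t-test (equal variances):
H₀: μ₁ = μ₂
H₁: μ₁ ≠ μ₂
df = n₁ + n₂ - 2 = 58
Pooled variance s_p² = [(n₁-1)s₁² + (n₂-1)s₂²] / (n₁ + n₂ - 2) = [(31)(12.79²) + (27)(10.79²)] / 58 = 141.6303
SE = √(s_p²(1/n₁ + 1/n₂)) = √(141.6303 × (1/32 + 1/28)) = 3.0796
t = (x̄₁ - x̄₂) / SE = (56.14 - 49.81) / 3.0796 = 6.33 / 3.0796 = 2.055
p-value = 0.0443

Since p-value > α = 0.01, we fail to reject H₀.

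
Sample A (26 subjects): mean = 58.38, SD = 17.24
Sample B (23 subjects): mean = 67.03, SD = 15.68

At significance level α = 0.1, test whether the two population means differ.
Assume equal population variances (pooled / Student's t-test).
Student's two-sample t-test (equal variances):
H₀: μ₁ = μ₂
H₁: μ₁ ≠ μ₂
df = n₁ + n₂ - 2 = 47
Pooled variance s_p² = [(n₁-1)s₁² + (n₂-1)s₂²] / (n₁ + n₂ - 2) = [(25)(17.24²) + (22)(15.68²)] / 47 = 273.1790
SE = √(s_p²(1/n₁ + 1/n₂)) = √(273.1790 × (1/26 + 1/23)) = 4.7312
t = (x̄₁ - x̄₂) / SE = (58.38 - 67.03) / 4.7312 = -8.65 / 4.7312 = -1.828
p-value = 0.0739

Since p-value < α = 0.1, we reject H₀.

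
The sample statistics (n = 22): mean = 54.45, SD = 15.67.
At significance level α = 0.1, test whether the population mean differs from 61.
One-sample t-test:
H₀: μ = 61
H₁: μ ≠ 61
df = n - 1 = 21
t = (x̄ - μ₀) / (s/√n) = (54.45 - 61) / (15.67/√22) = -1.961
p-value = 0.0633

Since p-value < α = 0.1, we reject H₀.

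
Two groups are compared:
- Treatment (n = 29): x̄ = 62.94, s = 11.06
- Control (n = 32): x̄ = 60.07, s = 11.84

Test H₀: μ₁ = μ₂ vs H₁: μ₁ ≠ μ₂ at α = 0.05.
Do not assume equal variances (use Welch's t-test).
Welch's two-sample t-test:
H₀: μ₁ = μ₂
H₁: μ₁ ≠ μ₂
s₁²/n₁ = 11.06²/29 = 4.2181,  s₂²/n₂ = 11.84²/32 = 4.3808
SE = √(s₁²/n₁ + s₂²/n₂) = √(4.2181 + 4.3808) = 2.9324
df (Welch-Satterthwaite) = (s₁²/n₁ + s₂²/n₂)² / [(s₁²/n₁)²/(n₁-1) + (s₂²/n₂)²/(n₂-1)] ≈ 58.94
t = (x̄₁ - x̄₂) / SE = (62.94 - 60.07) / 2.9324 = 2.87 / 2.9324 = 0.979
p-value = 0.3317

Since p-value > α = 0.05, we fail to reject H₀.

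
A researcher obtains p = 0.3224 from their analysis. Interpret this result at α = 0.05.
Since p = 0.3224 > α = 0.05, fail to reject H₀.
There is insufficient evidence to reject the null hypothesis; the result is not statistically significant at the 0.05 level.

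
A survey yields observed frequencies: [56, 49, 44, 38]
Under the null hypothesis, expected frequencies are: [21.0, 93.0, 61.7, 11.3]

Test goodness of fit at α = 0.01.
Chi-square goodness of fit test:
H₀: observed counts match expected distribution
H₁: observed counts differ from expected distribution
df = k - 1 = 3
χ² = Σ(O - E)²/E
   = (56 - 21.0)²/21.0 + (49 - 93.0)²/93.0 + (44 - 61.7)²/61.7 + (38 - 11.3)²/11.3
   = 58.333 + 20.817 + 5.078 + 63.088
   = 147.32
p-value < 0.0001

Since p-value < α = 0.01, we reject H₀.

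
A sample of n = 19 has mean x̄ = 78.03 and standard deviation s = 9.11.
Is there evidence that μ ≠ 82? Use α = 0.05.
One-sample t-test:
H₀: μ = 82
H₁: μ ≠ 82
df = n - 1 = 18
t = (x̄ - μ₀) / (s/√n) = (78.03 - 82) / (9.11/√19) = -1.900
p-value = 0.0736

Since p-value > α = 0.05, we fail to reject H₀.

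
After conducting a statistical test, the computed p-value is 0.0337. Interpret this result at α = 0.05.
Since p = 0.0337 < α = 0.05, reject H₀.
There is sufficient evidence to reject the null hypothesis; the result is statistically significant at the 0.05 level.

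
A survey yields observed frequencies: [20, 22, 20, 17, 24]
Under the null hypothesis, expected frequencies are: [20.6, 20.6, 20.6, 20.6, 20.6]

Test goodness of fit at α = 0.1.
Chi-square goodness of fit test:
H₀: observed counts match expected distribution
H₁: observed counts differ from expected distribution
df = k - 1 = 4
χ² = Σ(O - E)²/E
   = (20 - 20.6)²/20.6 + (22 - 20.6)²/20.6 + (20 - 20.6)²/20.6 + (17 - 20.6)²/20.6 + (24 - 20.6)²/20.6
   = 0.017 + 0.095 + 0.017 + 0.629 + 0.561
   = 1.32
p-value = 0.8579

Since p-value > α = 0.1, we fail to reject H₀.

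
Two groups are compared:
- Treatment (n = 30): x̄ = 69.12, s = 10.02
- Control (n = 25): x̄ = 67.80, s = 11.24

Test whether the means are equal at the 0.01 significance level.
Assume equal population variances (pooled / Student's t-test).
Student's two-sample t-test (equal variances):
H₀: μ₁ = μ₂
H₁: μ₁ ≠ μ₂
df = n₁ + n₂ - 2 = 53
Pooled variance s_p² = [(n₁-1)s₁² + (n₂-1)s₂²] / (n₁ + n₂ - 2) = [(29)(10.02²) + (24)(11.24²)] / 53 = 112.1455
SE = √(s_p²(1/n₁ + 1/n₂)) = √(112.1455 × (1/30 + 1/25)) = 2.8678
t = (x̄₁ - x̄₂) / SE = (69.12 - 67.80) / 2.8678 = 1.32 / 2.8678 = 0.460
p-value = 0.6472

Since p-value > α = 0.01, we fail to reject H₀.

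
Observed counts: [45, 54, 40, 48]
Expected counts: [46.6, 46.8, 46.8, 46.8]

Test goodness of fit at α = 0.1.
Chi-square goodness of fit test:
H₀: observed counts match expected distribution
H₁: observed counts differ from expected distribution
df = k - 1 = 3
χ² = Σ(O - E)²/E
   = (45 - 46.6)²/46.6 + (54 - 46.8)²/46.8 + (40 - 46.8)²/46.8 + (48 - 46.8)²/46.8
   = 0.055 + 1.108 + 0.988 + 0.031
   = 2.18
p-value = 0.5356

Since p-value > α = 0.1, we fail to reject H₀.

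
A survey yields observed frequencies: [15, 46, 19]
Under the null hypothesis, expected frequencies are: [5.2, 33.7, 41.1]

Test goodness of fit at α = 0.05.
Chi-square goodness of fit test:
H₀: observed counts match expected distribution
H₁: observed counts differ from expected distribution
df = k - 1 = 2
χ² = Σ(O - E)²/E
   = (15 - 5.2)²/5.2 + (46 - 33.7)²/33.7 + (19 - 41.1)²/41.1
   = 18.469 + 4.489 + 11.883
   = 34.84
p-value < 0.0001

Since p-value < α = 0.05, we reject H₀.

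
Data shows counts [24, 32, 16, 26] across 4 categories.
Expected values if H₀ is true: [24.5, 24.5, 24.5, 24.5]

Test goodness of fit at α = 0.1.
Chi-square goodness of fit test:
H₀: observed counts match expected distribution
H₁: observed counts differ from expected distribution
df = k - 1 = 3
χ² = Σ(O - E)²/E
   = (24 - 24.5)²/24.5 + (32 - 24.5)²/24.5 + (16 - 24.5)²/24.5 + (26 - 24.5)²/24.5
   = 0.010 + 2.296 + 2.949 + 0.092
   = 5.35
p-value = 0.1481

Since p-value > α = 0.1, we fail to reject H₀.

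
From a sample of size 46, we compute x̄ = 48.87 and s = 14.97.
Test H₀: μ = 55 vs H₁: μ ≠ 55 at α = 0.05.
One-sample t-test:
H₀: μ = 55
H₁: μ ≠ 55
df = n - 1 = 45
t = (x̄ - μ₀) / (s/√n) = (48.87 - 55) / (14.97/√46) = -2.777
p-value = 0.0080

Since p-value < α = 0.05, we reject H₀.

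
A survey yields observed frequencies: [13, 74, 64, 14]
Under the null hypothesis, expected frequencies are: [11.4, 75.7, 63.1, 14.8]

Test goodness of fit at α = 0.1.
Chi-square goodness of fit test:
H₀: observed counts match expected distribution
H₁: observed counts differ from expected distribution
df = k - 1 = 3
χ² = Σ(O - E)²/E
   = (13 - 11.4)²/11.4 + (74 - 75.7)²/75.7 + (64 - 63.1)²/63.1 + (14 - 14.8)²/14.8
   = 0.225 + 0.038 + 0.013 + 0.043
   = 0.32
p-value = 0.9565

Since p-value > α = 0.1, we fail to reject H₀.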